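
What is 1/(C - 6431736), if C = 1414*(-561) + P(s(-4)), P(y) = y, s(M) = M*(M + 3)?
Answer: -1/7224986 ≈ -1.3841e-7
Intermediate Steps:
s(M) = M*(3 + M)
C = -793250 (C = 1414*(-561) - 4*(3 - 4) = -793254 - 4*(-1) = -793254 + 4 = -793250)
1/(C - 6431736) = 1/(-793250 - 6431736) = 1/(-7224986) = -1/7224986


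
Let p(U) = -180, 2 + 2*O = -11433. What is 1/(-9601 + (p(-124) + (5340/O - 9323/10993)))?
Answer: -25140991/245948835720 ≈ -0.00010222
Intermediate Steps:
O = -11435/2 (O = -1 + (1/2)*(-11433) = -1 - 11433/2 = -11435/2 ≈ -5717.5)
1/(-9601 + (p(-124) + (5340/O - 9323/10993))) = 1/(-9601 + (-180 + (5340/(-11435/2) - 9323/10993))) = 1/(-9601 + (-180 + (5340*(-2/11435) - 9323*1/10993))) = 1/(-9601 + (-180 + (-2136/2287 - 9323/10993))) = 1/(-9601 + (-180 - 44802749/25140991)) = 1/(-9601 - 4570181129/25140991) = 1/(-245948835720/25140991) = -25140991/245948835720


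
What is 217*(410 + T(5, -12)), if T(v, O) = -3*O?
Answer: 96782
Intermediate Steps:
217*(410 + T(5, -12)) = 217*(410 - 3*(-12)) = 217*(410 + 36) = 217*446 = 96782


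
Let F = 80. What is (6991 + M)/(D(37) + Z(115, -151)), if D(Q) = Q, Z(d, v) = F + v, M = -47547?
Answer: 20278/17 ≈ 1192.8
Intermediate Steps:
Z(d, v) = 80 + v
(6991 + M)/(D(37) + Z(115, -151)) = (6991 - 47547)/(37 + (80 - 151)) = -40556/(37 - 71) = -40556/(-34) = -40556*(-1/34) = 20278/17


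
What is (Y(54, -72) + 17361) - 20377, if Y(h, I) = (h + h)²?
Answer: 8648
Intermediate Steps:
Y(h, I) = 4*h² (Y(h, I) = (2*h)² = 4*h²)
(Y(54, -72) + 17361) - 20377 = (4*54² + 17361) - 20377 = (4*2916 + 17361) - 20377 = (11664 + 17361) - 20377 = 29025 - 20377 = 8648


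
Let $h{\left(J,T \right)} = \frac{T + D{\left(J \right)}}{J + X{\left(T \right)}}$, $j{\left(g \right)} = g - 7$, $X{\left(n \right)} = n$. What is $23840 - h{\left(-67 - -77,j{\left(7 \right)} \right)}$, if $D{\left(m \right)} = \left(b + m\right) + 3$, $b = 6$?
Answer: $\frac{238381}{10} \approx 23838.0$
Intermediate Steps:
$j{\left(g \right)} = -7 + g$
$D{\left(m \right)} = 9 + m$ ($D{\left(m \right)} = \left(6 + m\right) + 3 = 9 + m$)
$h{\left(J,T \right)} = \frac{9 + J + T}{J + T}$ ($h{\left(J,T \right)} = \frac{T + \left(9 + J\right)}{J + T} = \frac{9 + J + T}{J + T}$)
$23840 - h{\left(-67 - -77,j{\left(7 \right)} \right)} = 23840 - \frac{9 - -10 + \left(-7 + 7\right)}{\left(-67 - -77\right) + \left(-7 + 7\right)} = 23840 - \frac{9 + \left(-67 + 77\right) + 0}{\left(-67 + 77\right) + 0} = 23840 - \frac{9 + 10 + 0}{10 + 0} = 23840 - \frac{1}{10} \cdot 19 = 23840 - \frac{19}{10} = \frac{238381}{10}$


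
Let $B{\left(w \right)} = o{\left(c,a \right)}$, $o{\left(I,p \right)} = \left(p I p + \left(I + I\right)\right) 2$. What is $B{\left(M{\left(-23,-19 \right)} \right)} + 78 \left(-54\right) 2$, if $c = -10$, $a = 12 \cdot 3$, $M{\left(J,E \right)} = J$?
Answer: $-34384$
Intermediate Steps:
$a = 36$
$o{\left(I,p \right)} = 4 I + 2 I p^{2}$ ($o{\left(I,p \right)} = \left(I p p + 2 I\right) 2 = \left(I p^{2} + 2 I\right) 2 = \left(2 I + I p^{2}\right) 2 = 4 I + 2 I p^{2}$)
$B{\left(w \right)} = -25960$ ($B{\left(w \right)} = 2 \left(-10\right) \left(2 + 36^{2}\right) = 2 \left(-10\right) \left(2 + 1296\right) = 2 \left(-10\right) 1298 = -25960$)
$B{\left(M{\left(-23,-19 \right)} \right)} + 78 \left(-54\right) 2 = -25960 + 78 \left(-54\right) 2 = -25960 - 8424 = -34384$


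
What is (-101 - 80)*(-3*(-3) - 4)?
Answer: -905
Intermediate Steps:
(-101 - 80)*(-3*(-3) - 4) = -181*(9 - 4) = -181*5 = -905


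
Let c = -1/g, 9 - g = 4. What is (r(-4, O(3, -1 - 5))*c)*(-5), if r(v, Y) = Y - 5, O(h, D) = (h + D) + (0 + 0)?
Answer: -8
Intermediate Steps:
g = 5 (g = 9 - 1*4 = 9 - 4 = 5)
O(h, D) = D + h (O(h, D) = (D + h) + 0 = D + h)
c = -1/5 ≈ -0.20000
r(v, Y) = -5 + Y
(r(-4, O(3, -1 - 5))*c)*(-5) = ((-5 + ((-1 - 5) + 3))*(-1/5))*(-5) = ((-5 + (-6 + 3))*(-1/5))*(-5) = ((-5 - 3)*(-1/5))*(-5) = -8*(-1/5)*(-5) = (8/5)*(-5) = -8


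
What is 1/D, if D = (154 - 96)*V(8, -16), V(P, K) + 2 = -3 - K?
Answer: 1/638 ≈ 0.0015674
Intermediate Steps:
V(P, K) = -5 - K (V(P, K) = -2 + (-3 - K) = -5 - K)
D = 638 (D = (154 - 96)*(-5 - 1*(-16)) = 58*(-5 + 16) = 58*11 = 638)
1/D = 1/638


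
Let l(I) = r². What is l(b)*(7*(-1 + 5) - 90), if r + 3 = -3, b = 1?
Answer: -2232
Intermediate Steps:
r = -6 (r = -3 - 3 = -6)
l(I) = 36 (l(I) = (-6)² = 36)
l(b)*(7*(-1 + 5) - 90) = 36*(7*(-1 + 5) - 90) = 36*(7*4 - 90) = 36*(28 - 90) = 36*(-62) = -2232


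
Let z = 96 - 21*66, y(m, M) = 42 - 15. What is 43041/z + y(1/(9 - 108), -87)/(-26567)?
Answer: -381168359/11423810 ≈ -33.366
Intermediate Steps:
y(m, M) = 27
z = -1290 (z = 96 - 1386 = -1290)
43041/z + y(1/(9 - 108), -87)/(-26567) = 43041/(-1290) + 27/(-26567) = 43041*(-1/1290) + 27*(-1/26567) = -14347/430 - 27/26567 = -381168359/11423810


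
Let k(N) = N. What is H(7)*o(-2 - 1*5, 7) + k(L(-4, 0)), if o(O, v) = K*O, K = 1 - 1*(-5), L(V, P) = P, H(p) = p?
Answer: -294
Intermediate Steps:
K = 6 (K = 1 + 5 = 6)
o(O, v) = 6*O
H(7)*o(-2 - 1*5, 7) + k(L(-4, 0)) = 7*(6*(-2 - 1*5)) + 0 = 7*(6*(-2 - 5)) + 0 = 7*(6*(-7)) + 0 = 7*(-42) + 0 = -294 + 0 = -294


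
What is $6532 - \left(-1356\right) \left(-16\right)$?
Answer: $-15164$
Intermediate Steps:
$6532 - \left(-1356\right) \left(-16\right) = 6532 - 21696 = -15164$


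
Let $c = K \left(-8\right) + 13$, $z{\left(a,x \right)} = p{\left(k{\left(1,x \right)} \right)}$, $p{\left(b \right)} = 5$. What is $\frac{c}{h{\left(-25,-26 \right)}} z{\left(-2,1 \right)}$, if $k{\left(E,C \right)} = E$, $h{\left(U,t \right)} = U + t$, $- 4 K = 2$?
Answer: $- \frac{5}{3} \approx -1.6667$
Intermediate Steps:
$K = - \frac{1}{2}$ ($K = \left(- \frac{1}{4}\right) 2 = - \frac{1}{2} \approx -0.5$)
$z{\left(a,x \right)} = 5$
$c = 17$ ($c = \left(- \frac{1}{2}\right) \left(-8\right) + 13 = 4 + 13 = 17$)
$\frac{c}{h{\left(-25,-26 \right)}} z{\left(-2,1 \right)} = \frac{17}{-25 - 26} \cdot 5 = \frac{17}{-51} \cdot 5 = 17 \left(- \frac{1}{51}\right) 5 = \left(- \frac{1}{3}\right) 5 = - \frac{5}{3}$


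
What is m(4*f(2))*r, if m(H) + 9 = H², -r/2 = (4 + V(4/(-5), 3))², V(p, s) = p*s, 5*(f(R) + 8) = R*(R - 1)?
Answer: -2928512/625 ≈ -4685.6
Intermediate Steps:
f(R) = -8 + R*(-1 + R)/5 (f(R) = -8 + (R*(R - 1))/5 = -8 + (R*(-1 + R))/5 = -8 + R*(-1 + R)/5)
r = -128/25 (r = -2*(4 + (4/(-5))*3)² = -2*(4 + (4*(-⅕))*3)² = -2*(4 - ⅘*3)² = -2*(4 - 12/5)² = -2*(8/5)² = -2*64/25 = -128/25 ≈ -5.1200)
m(H) = -9 + H²
m(4*f(2))*r = (-9 + (4*(-8 - ⅕*2 + (⅕)*2²))²)*(-128/25) = (-9 + (4*(-8 - ⅖ + (⅕)*4))²)*(-128/25) = (-9 + (4*(-8 - ⅖ + ⅘))²)*(-128/25) = (-9 + (4*(-38/5))²)*(-128/25) = (-9 + (-152/5)²)*(-128/25) = (-9 + 23104/25)*(-128/25) = (22879/25)*(-128/25) = -2928512/625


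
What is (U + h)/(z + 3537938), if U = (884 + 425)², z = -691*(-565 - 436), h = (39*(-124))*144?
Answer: 1017097/4229629 ≈ 0.24047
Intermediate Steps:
h = -696384 (h = -4836*144 = -696384)
z = 691691 (z = -691*(-1001) = 691691)
U = 1713481 (U = 1309² = 1713481)
(U + h)/(z + 3537938) = (1713481 - 696384)/(691691 + 3537938) = 1017097/4229629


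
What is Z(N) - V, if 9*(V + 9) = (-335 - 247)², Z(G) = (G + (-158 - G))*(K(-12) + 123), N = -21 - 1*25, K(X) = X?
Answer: -55165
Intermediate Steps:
N = -46 (N = -21 - 25 = -46)
Z(G) = -17538 (Z(G) = (G + (-158 - G))*(-12 + 123) = -158*111 = -17538)
V = 37627 (V = -9 + (-335 - 247)²/9 = -9 + (⅑)*(-582)² = -9 + (⅑)*338724 = -9 + 37636 = 37627)
Z(N) - V = -17538 - 1*37627 = -17538 - 37627 = -55165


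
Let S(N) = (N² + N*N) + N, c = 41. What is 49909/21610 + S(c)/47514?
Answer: 611228764/256694385 ≈ 2.3812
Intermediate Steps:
S(N) = N + 2*N² (S(N) = (N² + N²) + N = 2*N² + N = N + 2*N²)
49909/21610 + S(c)/47514 = 49909/21610 + (41*(1 + 2*41))/47514 = 49909*(1/21610) + (41*(1 + 82))*(1/47514) = 49909/21610 + (41*83)*(1/47514) = 49909/21610 + 3403*(1/47514) = 49909/21610 + 3403/47514 = 611228764/256694385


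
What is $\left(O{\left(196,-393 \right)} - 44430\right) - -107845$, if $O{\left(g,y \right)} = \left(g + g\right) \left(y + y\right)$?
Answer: $-244697$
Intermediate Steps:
$O{\left(g,y \right)} = 4 g y$ ($O{\left(g,y \right)} = 2 g 2 y = 4 g y$)
$\left(O{\left(196,-393 \right)} - 44430\right) - -107845 = \left(4 \cdot 196 \left(-393\right) - 44430\right) - -107845 = \left(-308112 - 44430\right) + \left(-24126 + 131971\right) = -352542 + 107845 = -244697$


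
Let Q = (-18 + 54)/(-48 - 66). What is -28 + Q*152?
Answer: -76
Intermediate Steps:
Q = -6/19 (Q = 36/(-114) = 36*(-1/114) = -6/19 ≈ -0.31579)
-28 + Q*152 = -28 - 6/19*152 = -28 - 48 = -76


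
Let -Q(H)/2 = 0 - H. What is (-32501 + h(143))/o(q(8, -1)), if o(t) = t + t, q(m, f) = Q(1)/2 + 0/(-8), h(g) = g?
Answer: -16179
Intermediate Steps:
Q(H) = 2*H (Q(H) = -2*(0 - H) = -(-2)*H = 2*H)
q(m, f) = 1 (q(m, f) = (2*1)/2 + 0/(-8) = 2*(½) + 0*(-⅛) = 1 + 0 = 1)
o(t) = 2*t
(-32501 + h(143))/o(q(8, -1)) = (-32501 + 143)/((2*1)) = -32358/2 = -32358*½ = -16179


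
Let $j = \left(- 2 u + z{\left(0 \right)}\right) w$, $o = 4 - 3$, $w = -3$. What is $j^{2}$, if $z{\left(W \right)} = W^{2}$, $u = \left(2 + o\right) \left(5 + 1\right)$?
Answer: $11664$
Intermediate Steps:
$o = 1$
$u = 18$ ($u = \left(2 + 1\right) \left(5 + 1\right) = 3 \cdot 6 = 18$)
$j = 108$ ($j = \left(\left(-2\right) 18 + 0^{2}\right) \left(-3\right) = \left(-36 + 0\right) \left(-3\right) = \left(-36\right) \left(-3\right) = 108$)
$j^{2} = 108^{2} = 11664$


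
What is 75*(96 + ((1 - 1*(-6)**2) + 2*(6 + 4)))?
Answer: 6075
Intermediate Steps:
75*(96 + ((1 - 1*(-6)**2) + 2*(6 + 4))) = 75*(96 + ((1 - 1*36) + 2*10)) = 75*(96 + ((1 - 36) + 20)) = 75*(96 + (-35 + 20)) = 75*(96 - 15) = 75*81 = 6075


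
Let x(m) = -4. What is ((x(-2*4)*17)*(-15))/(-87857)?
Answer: -1020/87857 ≈ -0.011610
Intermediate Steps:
((x(-2*4)*17)*(-15))/(-87857) = (-4*17*(-15))/(-87857) = -68*(-15)*(-1/87857) = 1020*(-1/87857) = -1020/87857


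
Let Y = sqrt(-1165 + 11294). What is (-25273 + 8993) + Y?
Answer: -16280 + sqrt(10129) ≈ -16179.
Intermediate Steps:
Y = sqrt(10129) ≈ 100.64
(-25273 + 8993) + Y = (-25273 + 8993) + sqrt(10129) = -16280 + sqrt(10129)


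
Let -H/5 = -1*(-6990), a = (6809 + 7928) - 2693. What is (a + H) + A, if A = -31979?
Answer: -54885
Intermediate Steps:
a = 12044 (a = 14737 - 2693 = 12044)
H = -34950 (H = -(-5)*(-6990) = -5*6990 = -34950)
(a + H) + A = (12044 - 34950) - 31979 = -22906 - 31979 = -54885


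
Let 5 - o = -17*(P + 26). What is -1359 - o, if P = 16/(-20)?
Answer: -8962/5 ≈ -1792.4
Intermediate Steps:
P = -4/5 (P = 16*(-1/20) = -4/5 ≈ -0.80000)
o = 2167/5 (o = 5 - (-17)*(-4/5 + 26) = 5 - (-17)*126/5 = 5 - 1*(-2142/5) = 5 + 2142/5 = 2167/5 ≈ 433.40)
-1359 - o = -1359 - 1*2167/5 = -1359 - 2167/5 = -8962/5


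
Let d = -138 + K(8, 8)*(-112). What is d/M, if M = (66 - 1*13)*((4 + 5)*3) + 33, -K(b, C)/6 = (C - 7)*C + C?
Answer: 29/4 ≈ 7.2500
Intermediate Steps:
K(b, C) = -6*C - 6*C*(-7 + C) (K(b, C) = -6*((C - 7)*C + C) = -6*((-7 + C)*C + C) = -6*(C*(-7 + C) + C) = -6*(C + C*(-7 + C)) = -6*C - 6*C*(-7 + C))
d = 10614 (d = -138 + (6*8*(6 - 1*8))*(-112) = -138 + (6*8*(6 - 8))*(-112) = -138 + (6*8*(-2))*(-112) = -138 - 96*(-112) = -138 + 10752 = 10614)
M = 1464 (M = (66 - 13)*(9*3) + 33 = 53*27 + 33 = 1431 + 33 = 1464)
d/M = 10614/1464 = 10614*(1/1464) = 29/4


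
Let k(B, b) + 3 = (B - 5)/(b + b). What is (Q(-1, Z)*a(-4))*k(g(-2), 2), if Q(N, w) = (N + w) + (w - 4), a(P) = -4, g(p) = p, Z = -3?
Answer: -209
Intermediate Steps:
k(B, b) = -3 + (-5 + B)/(2*b) (k(B, b) = -3 + (B - 5)/(b + b) = -3 + (-5 + B)/((2*b)) = -3 + (-5 + B)*(1/(2*b)) = -3 + (-5 + B)/(2*b))
Q(N, w) = -4 + N + 2*w (Q(N, w) = (N + w) + (-4 + w) = -4 + N + 2*w)
(Q(-1, Z)*a(-4))*k(g(-2), 2) = ((-4 - 1 + 2*(-3))*(-4))*((½)*(-5 - 2 - 6*2)/2) = ((-4 - 1 - 6)*(-4))*((½)*(½)*(-5 - 2 - 12)) = (-11*(-4))*((½)*(½)*(-19)) = 44*(-19/4) = -209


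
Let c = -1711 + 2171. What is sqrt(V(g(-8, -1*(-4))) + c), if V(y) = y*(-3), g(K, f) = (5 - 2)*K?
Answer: 2*sqrt(133) ≈ 23.065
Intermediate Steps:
g(K, f) = 3*K
V(y) = -3*y
c = 460
sqrt(V(g(-8, -1*(-4))) + c) = sqrt(-9*(-8) + 460) = sqrt(-3*(-24) + 460) = sqrt(72 + 460) = sqrt(532) = 2*sqrt(133)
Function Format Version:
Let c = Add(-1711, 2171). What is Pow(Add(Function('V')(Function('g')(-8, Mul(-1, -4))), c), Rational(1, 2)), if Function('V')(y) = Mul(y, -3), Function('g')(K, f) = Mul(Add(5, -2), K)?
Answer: Mul(2, Pow(133, Rational(1, 2))) ≈ 23.065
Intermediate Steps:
Function('g')(K, f) = Mul(3, K)
Function('V')(y) = Mul(-3, y)
c = 460
Pow(Add(Function('V')(Function('g')(-8, Mul(-1, -4))), c), Rational(1, 2)) = Pow(Add(Mul(-3, Mul(3, -8)), 460), Rational(1, 2)) = Pow(Add(Mul(-3, -24), 460), Rational(1, 2)) = Pow(Add(72, 460), Rational(1, 2)) = Pow(532, Rational(1, 2)) = Mul(2, Pow(133, Rational(1, 2)))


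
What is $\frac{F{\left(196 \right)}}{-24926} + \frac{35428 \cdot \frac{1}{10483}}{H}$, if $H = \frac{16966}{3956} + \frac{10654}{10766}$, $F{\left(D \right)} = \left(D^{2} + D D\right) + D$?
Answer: $- \frac{233627469830002}{95358610600715} \approx -2.45$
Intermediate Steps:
$F{\left(D \right)} = D + 2 D^{2}$ ($F{\left(D \right)} = \left(D^{2} + D^{2}\right) + D = 2 D^{2} + D = D + 2 D^{2}$)
$H = \frac{8028685}{1521082}$ ($H = 16966 \cdot \frac{1}{3956} + 10654 \cdot \frac{1}{10766} = \frac{8483}{1978} + \frac{761}{769} = \frac{8028685}{1521082} \approx 5.2783$)
$\frac{F{\left(196 \right)}}{-24926} + \frac{35428 \cdot \frac{1}{10483}}{H} = \frac{196 \left(1 + 2 \cdot 196\right)}{-24926} + \frac{35428 \cdot \frac{1}{10483}}{\frac{8028685}{1521082}} = 196 \left(1 + 392\right) \left(- \frac{1}{24926}\right) + 35428 \cdot \frac{1}{10483} \cdot \frac{1521082}{8028685} = 196 \cdot 393 \left(- \frac{1}{24926}\right) + \frac{35428}{10483} \cdot \frac{1521082}{8028685} = 77028 \left(- \frac{1}{24926}\right) + \frac{53888893096}{84164704855} = - \frac{38514}{12463} + \frac{53888893096}{84164704855} = - \frac{233627469830002}{95358610600715}$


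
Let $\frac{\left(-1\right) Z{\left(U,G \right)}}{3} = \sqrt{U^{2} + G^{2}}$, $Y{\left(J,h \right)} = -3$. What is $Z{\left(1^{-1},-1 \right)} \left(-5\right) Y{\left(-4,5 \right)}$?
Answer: $- 45 \sqrt{2} \approx -63.64$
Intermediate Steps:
$Z{\left(U,G \right)} = - 3 \sqrt{G^{2} + U^{2}}$ ($Z{\left(U,G \right)} = - 3 \sqrt{U^{2} + G^{2}} = - 3 \sqrt{G^{2} + U^{2}}$)
$Z{\left(1^{-1},-1 \right)} \left(-5\right) Y{\left(-4,5 \right)} = - 3 \sqrt{\left(-1\right)^{2} + \left(1^{-1}\right)^{2}} \left(-5\right) \left(-3\right) = - 3 \sqrt{1 + 1^{2}} \left(-5\right) \left(-3\right) = - 3 \sqrt{1 + 1} \left(-5\right) \left(-3\right) = - 3 \sqrt{2} \left(-5\right) \left(-3\right) = 15 \sqrt{2} \left(-3\right) = - 45 \sqrt{2}$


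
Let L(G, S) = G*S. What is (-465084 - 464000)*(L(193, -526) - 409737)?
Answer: 474998840420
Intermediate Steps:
(-465084 - 464000)*(L(193, -526) - 409737) = (-465084 - 464000)*(193*(-526) - 409737) = -929084*(-101518 - 409737) = -929084*(-511255) = 474998840420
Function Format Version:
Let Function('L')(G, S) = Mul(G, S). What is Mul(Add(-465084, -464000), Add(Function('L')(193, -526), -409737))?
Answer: 474998840420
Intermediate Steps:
Mul(Add(-465084, -464000), Add(Function('L')(193, -526), -409737)) = Mul(Add(-465084, -464000), Add(Mul(193, -526), -409737)) = Mul(-929084, Add(-101518, -409737)) = Mul(-929084, -511255) = 474998840420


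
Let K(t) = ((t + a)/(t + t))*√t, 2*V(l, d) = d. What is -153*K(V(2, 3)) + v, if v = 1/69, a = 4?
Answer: 1/69 - 561*√6/4 ≈ -343.53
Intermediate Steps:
V(l, d) = d/2
v = 1/69 ≈ 0.014493
K(t) = (4 + t)/(2*√t) (K(t) = ((t + 4)/(t + t))*√t = ((4 + t)/((2*t)))*√t = ((4 + t)*(1/(2*t)))*√t = ((4 + t)/(2*t))*√t = (4 + t)/(2*√t))
-153*K(V(2, 3)) + v = -153*(4 + (½)*3)/(2*√((½)*3)) + 1/69 = -153*(4 + 3/2)/(2*√(3/2)) + 1/69 = -153*√6/3*11/(2*2) + 1/69 = -561*√6/4 + 1/69 = 1/69 - 561*√6/4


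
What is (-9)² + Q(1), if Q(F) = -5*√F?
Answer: 76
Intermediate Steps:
(-9)² + Q(1) = (-9)² - 5*√1 = 81 - 5*1 = 81 - 5 = 76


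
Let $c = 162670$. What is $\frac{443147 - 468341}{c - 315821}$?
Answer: $\frac{25194}{153151} \approx 0.1645$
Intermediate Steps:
$\frac{443147 - 468341}{c - 315821} = \frac{443147 - 468341}{162670 - 315821} = - \frac{25194}{-153151} = \left(-25194\right) \left(- \frac{1}{153151}\right) = \frac{25194}{153151}$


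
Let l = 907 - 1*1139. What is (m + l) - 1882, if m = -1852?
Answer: -3966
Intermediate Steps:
l = -232 (l = 907 - 1139 = -232)
(m + l) - 1882 = (-1852 - 232) - 1882 = -2084 - 1882 = -3966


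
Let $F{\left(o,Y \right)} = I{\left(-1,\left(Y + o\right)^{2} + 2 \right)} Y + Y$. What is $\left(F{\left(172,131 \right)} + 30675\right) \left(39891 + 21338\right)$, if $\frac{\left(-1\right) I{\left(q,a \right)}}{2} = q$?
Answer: $1902262572$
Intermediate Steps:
$I{\left(q,a \right)} = - 2 q$
$F{\left(o,Y \right)} = 3 Y$ ($F{\left(o,Y \right)} = \left(-2\right) \left(-1\right) Y + Y = 2 Y + Y = 3 Y$)
$\left(F{\left(172,131 \right)} + 30675\right) \left(39891 + 21338\right) = \left(3 \cdot 131 + 30675\right) \left(39891 + 21338\right) = \left(393 + 30675\right) 61229 = 31068 \cdot 61229 = 1902262572$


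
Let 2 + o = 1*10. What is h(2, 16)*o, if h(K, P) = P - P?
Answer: 0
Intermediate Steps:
h(K, P) = 0
o = 8 (o = -2 + 1*10 = -2 + 10 = 8)
h(2, 16)*o = 0*8 = 0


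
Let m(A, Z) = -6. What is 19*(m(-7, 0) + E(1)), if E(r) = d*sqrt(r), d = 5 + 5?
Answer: 76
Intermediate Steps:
d = 10
E(r) = 10*sqrt(r)
19*(m(-7, 0) + E(1)) = 19*(-6 + 10*sqrt(1)) = 19*(-6 + 10*1) = 19*(-6 + 10) = 19*4 = 76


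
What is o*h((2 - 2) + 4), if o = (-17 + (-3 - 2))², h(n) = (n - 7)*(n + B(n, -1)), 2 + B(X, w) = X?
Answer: -8712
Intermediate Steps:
B(X, w) = -2 + X
h(n) = (-7 + n)*(-2 + 2*n) (h(n) = (n - 7)*(n + (-2 + n)) = (-7 + n)*(-2 + 2*n))
o = 484 (o = (-17 - 5)² = (-22)² = 484)
o*h((2 - 2) + 4) = 484*(14 - 16*((2 - 2) + 4) + 2*((2 - 2) + 4)²) = 484*(14 - 16*(0 + 4) + 2*(0 + 4)²) = 484*(14 - 16*4 + 2*4²) = 484*(14 - 64 + 2*16) = 484*(14 - 64 + 32) = 484*(-18) = -8712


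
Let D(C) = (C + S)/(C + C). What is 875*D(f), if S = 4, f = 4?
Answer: 875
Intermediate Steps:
D(C) = (4 + C)/(2*C) (D(C) = (C + 4)/(C + C) = (4 + C)/((2*C)) = (4 + C)*(1/(2*C)) = (4 + C)/(2*C))
875*D(f) = 875*((½)*(4 + 4)/4) = 875*((½)*(¼)*8) = 875*1 = 875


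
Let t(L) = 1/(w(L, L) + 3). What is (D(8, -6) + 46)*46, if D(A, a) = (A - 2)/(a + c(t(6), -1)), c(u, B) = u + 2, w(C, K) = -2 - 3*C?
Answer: 2048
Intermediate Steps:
t(L) = 1/(1 - 3*L) (t(L) = 1/((-2 - 3*L) + 3) = 1/(1 - 3*L))
c(u, B) = 2 + u
D(A, a) = (-2 + A)/(33/17 + a) (D(A, a) = (A - 2)/(a + (2 - 1/(-1 + 3*6))) = (-2 + A)/(a + (2 - 1/(-1 + 18))) = (-2 + A)/(a + (2 - 1/17)) = (-2 + A)/(a + 33/17) = (-2 + A)/(33/17 + a))
(D(8, -6) + 46)*46 = (17*(-2 + 8)/(33 + 17*(-6)) + 46)*46 = (17*6/(33 - 102) + 46)*46 = (17*6/(-69) + 46)*46 = (17*(-1/69)*6 + 46)*46 = (-34/23 + 46)*46 = (1024/23)*46 = 2048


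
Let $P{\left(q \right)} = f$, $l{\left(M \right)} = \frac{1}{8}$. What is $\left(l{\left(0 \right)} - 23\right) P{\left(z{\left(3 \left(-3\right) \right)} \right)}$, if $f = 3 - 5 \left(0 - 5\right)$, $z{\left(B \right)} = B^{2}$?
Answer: $- \frac{1281}{2} \approx -640.5$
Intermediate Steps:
$l{\left(M \right)} = \frac{1}{8}$
$f = 28$ ($f = 3 - -25 = 3 + 25 = 28$)
$P{\left(q \right)} = 28$
$\left(l{\left(0 \right)} - 23\right) P{\left(z{\left(3 \left(-3\right) \right)} \right)} = \left(\frac{1}{8} - 23\right) 28 = \left(- \frac{183}{8}\right) 28 = - \frac{1281}{2}$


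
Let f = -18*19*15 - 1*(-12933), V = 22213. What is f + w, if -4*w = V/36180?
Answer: 1129227947/144720 ≈ 7802.8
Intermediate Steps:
w = -22213/144720 (w = -22213/(4*36180) = -¼*22213/36180 = -22213/144720 ≈ -0.15349)
f = 7803 (f = -342*15 + 12933 = -5130 + 12933 = 7803)
f + w = 7803 - 22213/144720 = 1129227947/144720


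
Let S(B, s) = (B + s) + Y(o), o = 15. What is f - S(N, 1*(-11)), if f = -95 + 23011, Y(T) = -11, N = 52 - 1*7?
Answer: 22893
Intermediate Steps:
N = 45 (N = 52 - 7 = 45)
S(B, s) = -11 + B + s (S(B, s) = (B + s) - 11 = -11 + B + s)
f = 22916
f - S(N, 1*(-11)) = 22916 - (-11 + 45 + 1*(-11)) = 22916 - (-11 + 45 - 11) = 22916 - 1*23 = 22916 - 23 = 22893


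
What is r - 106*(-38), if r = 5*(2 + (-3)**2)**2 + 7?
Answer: 4640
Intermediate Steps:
r = 612 (r = 5*(2 + 9)**2 + 7 = 5*11**2 + 7 = 5*121 + 7 = 605 + 7 = 612)
r - 106*(-38) = 612 - 106*(-38) = 612 + 4028 = 4640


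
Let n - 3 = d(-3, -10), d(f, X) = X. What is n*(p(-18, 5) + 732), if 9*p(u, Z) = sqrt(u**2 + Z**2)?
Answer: -5124 - 7*sqrt(349)/9 ≈ -5138.5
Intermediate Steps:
n = -7 (n = 3 - 10 = -7)
p(u, Z) = sqrt(Z**2 + u**2)/9 (p(u, Z) = sqrt(u**2 + Z**2)/9 = sqrt(Z**2 + u**2)/9)
n*(p(-18, 5) + 732) = -7*(sqrt(5**2 + (-18)**2)/9 + 732) = -7*(sqrt(25 + 324)/9 + 732) = -7*(sqrt(349)/9 + 732) = -7*(732 + sqrt(349)/9) = -5124 - 7*sqrt(349)/9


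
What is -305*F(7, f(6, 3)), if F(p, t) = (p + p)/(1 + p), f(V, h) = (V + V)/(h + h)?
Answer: -2135/4 ≈ -533.75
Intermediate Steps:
f(V, h) = V/h (f(V, h) = (2*V)/((2*h)) = (2*V)*(1/(2*h)) = V/h)
F(p, t) = 2*p/(1 + p) (F(p, t) = (2*p)/(1 + p) = 2*p/(1 + p))
-305*F(7, f(6, 3)) = -610*7/(1 + 7) = -610*7/8 = -305*7/4 = -2135/4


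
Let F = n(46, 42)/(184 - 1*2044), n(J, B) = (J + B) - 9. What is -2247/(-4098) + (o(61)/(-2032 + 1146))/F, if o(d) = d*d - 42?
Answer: 4699940773/47805902 ≈ 98.313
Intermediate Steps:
o(d) = -42 + d² (o(d) = d² - 42 = -42 + d²)
n(J, B) = -9 + B + J (n(J, B) = (B + J) - 9 = -9 + B + J)
F = -79/1860 (F = (-9 + 42 + 46)/(184 - 1*2044) = 79/(184 - 2044) = 79/(-1860) = 79*(-1/1860) = -79/1860 ≈ -0.042473)
-2247/(-4098) + (o(61)/(-2032 + 1146))/F = -2247/(-4098) + ((-42 + 61²)/(-2032 + 1146))/(-79/1860) = -2247*(-1/4098) + ((-42 + 3721)/(-886))*(-1860/79) = 749/1366 + (3679*(-1/886))*(-1860/79) = 749/1366 - 3679/886*(-1860/79) = 749/1366 + 3421470/34997 = 4699940773/47805902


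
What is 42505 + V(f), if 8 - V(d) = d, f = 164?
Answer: 42349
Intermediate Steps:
V(d) = 8 - d
42505 + V(f) = 42505 + (8 - 1*164) = 42505 + (8 - 164) = 42505 - 156 = 42349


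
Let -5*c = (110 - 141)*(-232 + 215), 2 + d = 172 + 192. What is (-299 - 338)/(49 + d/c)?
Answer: -335699/24013 ≈ -13.980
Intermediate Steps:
d = 362 (d = -2 + (172 + 192) = -2 + 364 = 362)
c = -527/5 (c = -(110 - 141)*(-232 + 215)/5 = -(-31)*(-17)/5 = -⅕*527 = -527/5 ≈ -105.40)
(-299 - 338)/(49 + d/c) = (-299 - 338)/(49 + 362/(-527/5)) = -637/(49 + 362*(-5/527)) = -637/(49 - 1810/527) = -637/24013/527 = -637*527/24013 = -335699/24013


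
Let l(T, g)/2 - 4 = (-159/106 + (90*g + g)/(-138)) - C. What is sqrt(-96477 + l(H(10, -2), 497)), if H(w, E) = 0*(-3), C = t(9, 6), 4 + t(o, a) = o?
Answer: I*sqrt(462471465)/69 ≈ 311.67*I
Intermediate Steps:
t(o, a) = -4 + o
C = 5 (C = -4 + 9 = 5)
H(w, E) = 0
l(T, g) = -5 - 91*g/69 (l(T, g) = 8 + 2*((-159/106 + (90*g + g)/(-138)) - 1*5) = 8 + 2*((-159*1/106 + (91*g)*(-1/138)) - 5) = 8 + 2*((-3/2 - 91*g/138) - 5) = 8 + 2*(-13/2 - 91*g/138) = 8 + (-13 - 91*g/69) = -5 - 91*g/69)
sqrt(-96477 + l(H(10, -2), 497)) = sqrt(-96477 + (-5 - 91/69*497)) = sqrt(-96477 + (-5 - 45227/69)) = sqrt(-96477 - 45572/69) = sqrt(-6702485/69) = I*sqrt(462471465)/69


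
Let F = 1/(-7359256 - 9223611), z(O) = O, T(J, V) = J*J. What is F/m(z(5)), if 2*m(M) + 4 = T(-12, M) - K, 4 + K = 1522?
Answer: 1/11425595363 ≈ 8.7523e-11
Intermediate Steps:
K = 1518 (K = -4 + 1522 = 1518)
T(J, V) = J²
m(M) = -689 (m(M) = -2 + ((-12)² - 1*1518)/2 = -2 + (144 - 1518)/2 = -2 + (½)*(-1374) = -2 - 687 = -689)
F = -1/16582867 (F = 1/(-16582867) = -1/16582867 ≈ -6.0303e-8)
F/m(z(5)) = -1/16582867/(-689) = -1/16582867*(-1/689) = 1/11425595363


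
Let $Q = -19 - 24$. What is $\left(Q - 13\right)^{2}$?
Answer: $3136$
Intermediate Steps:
$Q = -43$ ($Q = -19 - 24 = -43$)
$\left(Q - 13\right)^{2} = \left(-43 - 13\right)^{2} = \left(-56\right)^{2} = 3136$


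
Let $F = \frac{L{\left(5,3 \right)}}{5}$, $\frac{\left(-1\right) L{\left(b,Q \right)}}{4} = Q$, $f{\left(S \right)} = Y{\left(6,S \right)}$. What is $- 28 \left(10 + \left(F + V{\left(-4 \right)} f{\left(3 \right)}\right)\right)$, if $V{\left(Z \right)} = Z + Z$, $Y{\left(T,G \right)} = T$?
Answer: $\frac{5656}{5} \approx 1131.2$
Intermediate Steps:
$V{\left(Z \right)} = 2 Z$
$f{\left(S \right)} = 6$
$L{\left(b,Q \right)} = - 4 Q$
$F = - \frac{12}{5}$ ($F = \frac{\left(-4\right) 3}{5} = \left(-12\right) \frac{1}{5} = - \frac{12}{5} \approx -2.4$)
$- 28 \left(10 + \left(F + V{\left(-4 \right)} f{\left(3 \right)}\right)\right) = - 28 \left(10 + \left(- \frac{12}{5} + 2 \left(-4\right) 6\right)\right) = - 28 \left(10 - \frac{252}{5}\right) = \left(-28\right) \left(- \frac{202}{5}\right) = \frac{5656}{5}$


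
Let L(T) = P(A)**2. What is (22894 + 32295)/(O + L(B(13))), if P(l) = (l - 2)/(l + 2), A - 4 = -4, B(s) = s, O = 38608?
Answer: 55189/38609 ≈ 1.4294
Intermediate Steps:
A = 0 (A = 4 - 4 = 0)
P(l) = (-2 + l)/(2 + l)
L(T) = 1 (L(T) = ((-2 + 0)/(2 + 0))**2 = (-2/2)**2 = ((1/2)*(-2))**2 = (-1)**2 = 1)
(22894 + 32295)/(O + L(B(13))) = (22894 + 32295)/(38608 + 1) = 55189/38609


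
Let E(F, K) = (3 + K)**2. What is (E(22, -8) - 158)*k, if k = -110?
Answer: 14630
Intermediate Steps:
(E(22, -8) - 158)*k = ((3 - 8)**2 - 158)*(-110) = ((-5)**2 - 158)*(-110) = (25 - 158)*(-110) = -133*(-110) = 14630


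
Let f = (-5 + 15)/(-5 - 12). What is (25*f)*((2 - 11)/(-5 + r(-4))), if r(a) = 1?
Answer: -1125/34 ≈ -33.088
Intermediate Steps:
f = -10/17 (f = 10/(-17) = 10*(-1/17) = -10/17 ≈ -0.58823)
(25*f)*((2 - 11)/(-5 + r(-4))) = (25*(-10/17))*((2 - 11)/(-5 + 1)) = -(-2250)/(17*(-4)) = -(-2250)*(-1)/(17*4) = -250/17*9/4 = -1125/34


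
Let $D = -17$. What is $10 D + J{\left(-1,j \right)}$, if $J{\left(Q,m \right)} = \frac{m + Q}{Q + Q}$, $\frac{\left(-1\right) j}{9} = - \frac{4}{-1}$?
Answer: $- \frac{303}{2} \approx -151.5$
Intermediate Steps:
$j = -36$ ($j = - 9 \left(- \frac{4}{-1}\right) = - 9 \left(\left(-4\right) \left(-1\right)\right) = \left(-9\right) 4 = -36$)
$J{\left(Q,m \right)} = \frac{Q + m}{2 Q}$
$10 D + J{\left(-1,j \right)} = 10 \left(-17\right) + \frac{-1 - 36}{2 \left(-1\right)} = -170 + \frac{1}{2} \left(-1\right) \left(-37\right) = -170 + \frac{37}{2} = - \frac{303}{2}$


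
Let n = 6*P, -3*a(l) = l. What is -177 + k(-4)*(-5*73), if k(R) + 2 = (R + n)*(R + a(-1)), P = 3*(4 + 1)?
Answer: 346949/3 ≈ 1.1565e+5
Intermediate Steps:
a(l) = -l/3
P = 15 (P = 3*5 = 15)
n = 90 (n = 6*15 = 90)
k(R) = -2 + (90 + R)*(⅓ + R) (k(R) = -2 + (R + 90)*(R - ⅓*(-1)) = -2 + (90 + R)*(R + ⅓) = -2 + (90 + R)*(⅓ + R))
-177 + k(-4)*(-5*73) = -177 + (28 + (-4)² + (271/3)*(-4))*(-5*73) = -177 + (28 + 16 - 1084/3)*(-365) = -177 - 952/3*(-365) = -177 + 347480/3 = 346949/3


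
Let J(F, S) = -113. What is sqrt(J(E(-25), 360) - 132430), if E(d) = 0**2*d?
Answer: 3*I*sqrt(14727) ≈ 364.06*I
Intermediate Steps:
E(d) = 0 (E(d) = 0*d = 0)
sqrt(J(E(-25), 360) - 132430) = sqrt(-113 - 132430) = sqrt(-132543) = 3*I*sqrt(14727)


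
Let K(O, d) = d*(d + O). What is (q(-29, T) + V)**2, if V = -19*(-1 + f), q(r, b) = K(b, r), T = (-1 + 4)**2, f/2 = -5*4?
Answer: 1846881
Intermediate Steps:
f = -40 (f = 2*(-5*4) = 2*(-20) = -40)
K(O, d) = d*(O + d)
T = 9 (T = 3**2 = 9)
q(r, b) = r*(b + r)
V = 779 (V = -19*(-1 - 40) = -19*(-41) = 779)
(q(-29, T) + V)**2 = (-29*(9 - 29) + 779)**2 = (-29*(-20) + 779)**2 = (580 + 779)**2 = 1359**2 = 1846881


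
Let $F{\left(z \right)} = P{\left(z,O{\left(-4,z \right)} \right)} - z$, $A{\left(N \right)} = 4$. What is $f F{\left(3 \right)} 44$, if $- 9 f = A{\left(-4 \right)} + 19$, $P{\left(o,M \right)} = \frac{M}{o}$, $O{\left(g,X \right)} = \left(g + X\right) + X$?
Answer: $\frac{7084}{27} \approx 262.37$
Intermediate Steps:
$O{\left(g,X \right)} = g + 2 X$ ($O{\left(g,X \right)} = \left(X + g\right) + X = g + 2 X$)
$f = - \frac{23}{9}$ ($f = - \frac{4 + 19}{9} = \left(- \frac{1}{9}\right) 23 = - \frac{23}{9} \approx -2.5556$)
$F{\left(z \right)} = - z + \frac{-4 + 2 z}{z}$ ($F{\left(z \right)} = \frac{-4 + 2 z}{z} - z = - z + \frac{-4 + 2 z}{z}$)
$f F{\left(3 \right)} 44 = - \frac{23 \left(2 - 3 - \frac{4}{3}\right)}{9} \cdot 44 = \left(- \frac{23}{9}\right) \left(- \frac{7}{3}\right) 44 = \frac{161}{27} \cdot 44 = \frac{7084}{27}$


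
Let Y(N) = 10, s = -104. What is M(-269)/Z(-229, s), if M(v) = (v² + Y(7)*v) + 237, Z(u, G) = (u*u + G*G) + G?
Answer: 69908/63153 ≈ 1.1070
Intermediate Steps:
Z(u, G) = G + G² + u² (Z(u, G) = (u² + G²) + G = (G² + u²) + G = G + G² + u²)
M(v) = 237 + v² + 10*v (M(v) = (v² + 10*v) + 237 = 237 + v² + 10*v)
M(-269)/Z(-229, s) = (237 + (-269)² + 10*(-269))/(-104 + (-104)² + (-229)²) = (237 + 72361 - 2690)/(-104 + 10816 + 52441) = 69908/63153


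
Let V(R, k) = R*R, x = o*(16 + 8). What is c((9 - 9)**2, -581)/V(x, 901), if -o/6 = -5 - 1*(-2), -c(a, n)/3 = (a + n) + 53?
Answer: 11/1296 ≈ 0.0084877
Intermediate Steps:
c(a, n) = -159 - 3*a - 3*n (c(a, n) = -3*((a + n) + 53) = -3*(53 + a + n) = -159 - 3*a - 3*n)
o = 18 (o = -6*(-5 - 1*(-2)) = -6*(-5 + 2) = -6*(-3) = 18)
x = 432 (x = 18*(16 + 8) = 18*24 = 432)
V(R, k) = R**2
c((9 - 9)**2, -581)/V(x, 901) = (-159 - 3*(9 - 9)**2 - 3*(-581))/(432**2) = (-159 - 3*0**2 + 1743)/186624 = (-159 - 3*0 + 1743)*(1/186624) = (-159 + 0 + 1743)*(1/186624) = 1584*(1/186624) = 11/1296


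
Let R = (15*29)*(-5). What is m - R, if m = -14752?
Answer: -12577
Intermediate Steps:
R = -2175 (R = 435*(-5) = -2175)
m - R = -14752 - 1*(-2175) = -14752 + 2175 = -12577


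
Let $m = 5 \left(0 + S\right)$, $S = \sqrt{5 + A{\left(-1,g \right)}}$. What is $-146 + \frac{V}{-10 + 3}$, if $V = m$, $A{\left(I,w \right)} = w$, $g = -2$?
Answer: $-146 - \frac{5 \sqrt{3}}{7} \approx -147.24$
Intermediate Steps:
$S = \sqrt{3}$ ($S = \sqrt{5 - 2} = \sqrt{3} \approx 1.732$)
$m = 5 \sqrt{3}$ ($m = 5 \left(0 + \sqrt{3}\right) = 5 \sqrt{3} \approx 8.6602$)
$V = 5 \sqrt{3} \approx 8.6602$
$-146 + \frac{V}{-10 + 3} = -146 + \frac{5 \sqrt{3}}{-10 + 3} = -146 + \frac{5 \sqrt{3}}{-7} = -146 - \frac{5 \sqrt{3}}{7}$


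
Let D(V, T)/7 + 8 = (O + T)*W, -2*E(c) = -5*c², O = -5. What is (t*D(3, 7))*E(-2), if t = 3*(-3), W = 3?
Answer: 1260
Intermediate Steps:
E(c) = 5*c²/2 (E(c) = -(-5)*c²/2 = 5*c²/2)
D(V, T) = -161 + 21*T (D(V, T) = -56 + 7*((-5 + T)*3) = -56 + 7*(-15 + 3*T) = -56 + (-105 + 21*T) = -161 + 21*T)
t = -9
(t*D(3, 7))*E(-2) = (-9*(-161 + 21*7))*((5/2)*(-2)²) = (-9*(-161 + 147))*((5/2)*4) = -9*(-14)*10 = 126*10 = 1260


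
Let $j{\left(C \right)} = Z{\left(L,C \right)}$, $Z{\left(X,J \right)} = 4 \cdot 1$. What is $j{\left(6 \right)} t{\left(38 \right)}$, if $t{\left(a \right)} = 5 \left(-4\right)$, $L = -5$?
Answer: $-80$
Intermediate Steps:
$t{\left(a \right)} = -20$
$Z{\left(X,J \right)} = 4$
$j{\left(C \right)} = 4$
$j{\left(6 \right)} t{\left(38 \right)} = 4 \left(-20\right) = -80$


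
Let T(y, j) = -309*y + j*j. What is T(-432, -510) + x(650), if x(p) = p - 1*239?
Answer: 393999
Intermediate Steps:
T(y, j) = j**2 - 309*y (T(y, j) = -309*y + j**2 = j**2 - 309*y)
x(p) = -239 + p (x(p) = p - 239 = -239 + p)
T(-432, -510) + x(650) = ((-510)**2 - 309*(-432)) + (-239 + 650) = (260100 + 133488) + 411 = 393588 + 411 = 393999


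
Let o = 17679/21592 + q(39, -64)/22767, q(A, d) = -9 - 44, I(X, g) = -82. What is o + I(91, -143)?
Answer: -39908621831/491585064 ≈ -81.184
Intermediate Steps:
q(A, d) = -53
o = 401353417/491585064 (o = 17679/21592 - 53/22767 = 401353417/491585064 ≈ 0.81645)
o + I(91, -143) = 401353417/491585064 - 82 = -39908621831/491585064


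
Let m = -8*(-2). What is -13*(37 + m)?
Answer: -689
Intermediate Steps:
m = 16
-13*(37 + m) = -13*(37 + 16) = -13*53 = -689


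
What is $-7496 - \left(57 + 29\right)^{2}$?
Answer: $-14892$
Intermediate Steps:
$-7496 - \left(57 + 29\right)^{2} = -7496 - 86^{2} = -7496 - 7396 = -14892$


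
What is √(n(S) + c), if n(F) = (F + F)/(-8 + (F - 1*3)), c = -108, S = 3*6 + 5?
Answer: 25*I*√6/6 ≈ 10.206*I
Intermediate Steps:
S = 23 (S = 18 + 5 = 23)
n(F) = 2*F/(-11 + F) (n(F) = (2*F)/(-8 + (F - 3)) = (2*F)/(-8 + (-3 + F)) = (2*F)/(-11 + F) = 2*F/(-11 + F))
√(n(S) + c) = √(2*23/(-11 + 23) - 108) = √(2*23/12 - 108) = √(2*23*(1/12) - 108) = √(23/6 - 108) = √(-625/6) = 25*I*√6/6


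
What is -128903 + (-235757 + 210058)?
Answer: -154602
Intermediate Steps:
-128903 + (-235757 + 210058) = -128903 - 25699 = -154602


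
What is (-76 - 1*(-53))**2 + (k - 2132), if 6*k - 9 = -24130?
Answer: -33739/6 ≈ -5623.2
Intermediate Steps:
k = -24121/6 (k = 3/2 + (1/6)*(-24130) = 3/2 - 12065/3 = -24121/6 ≈ -4020.2)
(-76 - 1*(-53))**2 + (k - 2132) = (-76 - 1*(-53))**2 + (-24121/6 - 2132) = (-76 + 53)**2 - 36913/6 = (-23)**2 - 36913/6 = 529 - 36913/6 = -33739/6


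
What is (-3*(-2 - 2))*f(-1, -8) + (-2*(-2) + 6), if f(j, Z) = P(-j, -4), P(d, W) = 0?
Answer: 10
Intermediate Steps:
f(j, Z) = 0
(-3*(-2 - 2))*f(-1, -8) + (-2*(-2) + 6) = -3*(-2 - 2)*0 + (-2*(-2) + 6) = -3*(-4)*0 + (4 + 6) = 12*0 + 10 = 0 + 10 = 10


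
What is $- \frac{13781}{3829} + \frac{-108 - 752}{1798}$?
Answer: $- \frac{14035589}{3442271} \approx -4.0774$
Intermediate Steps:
$- \frac{13781}{3829} + \frac{-108 - 752}{1798} = \left(-13781\right) \frac{1}{3829} + \left(-108 - 752\right) \frac{1}{1798} = - \frac{13781}{3829} - \frac{430}{899} = - \frac{14035589}{3442271}$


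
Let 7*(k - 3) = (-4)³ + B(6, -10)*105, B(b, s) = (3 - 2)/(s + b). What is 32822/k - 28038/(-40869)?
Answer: -12517166126/3773571 ≈ -3317.1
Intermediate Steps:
B(b, s) = 1/(b + s)
k = -277/28 (k = 3 + ((-4)³ + 105/(6 - 10))/7 = 3 + (-64 + 105/(-4))/7 = 3 + (-64 - ¼*105)/7 = 3 + (-64 - 105/4)/7 = 3 + (⅐)*(-361/4) = 3 - 361/28 = -277/28 ≈ -9.8929)
32822/k - 28038/(-40869) = 32822/(-277/28) - 28038/(-40869) = 32822*(-28/277) - 28038*(-1/40869) = -919016/277 + 9346/13623 = -12517166126/3773571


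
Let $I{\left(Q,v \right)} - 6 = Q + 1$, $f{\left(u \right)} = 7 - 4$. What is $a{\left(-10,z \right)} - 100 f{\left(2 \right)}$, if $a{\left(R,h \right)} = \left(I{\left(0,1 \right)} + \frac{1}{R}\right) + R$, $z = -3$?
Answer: $- \frac{3031}{10} \approx -303.1$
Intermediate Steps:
$f{\left(u \right)} = 3$ ($f{\left(u \right)} = 7 - 4 = 3$)
$I{\left(Q,v \right)} = 7 + Q$ ($I{\left(Q,v \right)} = 6 + \left(Q + 1\right) = 6 + \left(1 + Q\right) = 7 + Q$)
$a{\left(R,h \right)} = 7 + R + \frac{1}{R}$ ($a{\left(R,h \right)} = \left(\left(7 + 0\right) + \frac{1}{R}\right) + R = \left(7 + \frac{1}{R}\right) + R = 7 + R + \frac{1}{R}$)
$a{\left(-10,z \right)} - 100 f{\left(2 \right)} = \left(7 - 10 + \frac{1}{-10}\right) - 300 = \left(7 - 10 - \frac{1}{10}\right) - 300 = - \frac{31}{10} - 300 = - \frac{3031}{10}$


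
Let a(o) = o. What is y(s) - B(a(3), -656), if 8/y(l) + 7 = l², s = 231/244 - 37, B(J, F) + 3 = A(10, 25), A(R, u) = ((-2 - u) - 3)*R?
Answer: 23322524759/76970457 ≈ 303.01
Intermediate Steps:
A(R, u) = R*(-5 - u) (A(R, u) = (-5 - u)*R = R*(-5 - u))
B(J, F) = -303 (B(J, F) = -3 - 1*10*(5 + 25) = -3 - 1*10*30 = -3 - 300 = -303)
s = -8797/244 (s = 231*(1/244) - 37 = 231/244 - 37 = -8797/244 ≈ -36.053)
y(l) = 8/(-7 + l²)
y(s) - B(a(3), -656) = 8/(-7 + (-8797/244)²) - 1*(-303) = 8/(-7 + 77387209/59536) + 303 = 8/(76970457/59536) + 303 = 8*(59536/76970457) + 303 = 476288/76970457 + 303 = 23322524759/76970457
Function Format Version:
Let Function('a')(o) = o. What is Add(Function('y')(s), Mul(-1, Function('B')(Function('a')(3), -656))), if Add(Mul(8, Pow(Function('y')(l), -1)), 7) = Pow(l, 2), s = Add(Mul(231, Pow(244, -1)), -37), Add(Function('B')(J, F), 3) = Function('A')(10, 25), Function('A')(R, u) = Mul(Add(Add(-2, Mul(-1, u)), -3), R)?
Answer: Rational(23322524759, 76970457) ≈ 303.01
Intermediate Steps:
Function('A')(R, u) = Mul(R, Add(-5, Mul(-1, u))) (Function('A')(R, u) = Mul(Add(-5, Mul(-1, u)), R) = Mul(R, Add(-5, Mul(-1, u))))
Function('B')(J, F) = -303 (Function('B')(J, F) = Add(-3, Mul(-1, 10, Add(5, 25))) = Add(-3, Mul(-1, 10, 30)) = Add(-3, -300) = -303)
s = Rational(-8797, 244) (s = Add(Mul(231, Rational(1, 244)), -37) = Add(Rational(231, 244), -37) = Rational(-8797, 244) ≈ -36.053)
Function('y')(l) = Mul(8, Pow(Add(-7, Pow(l, 2)), -1))
Add(Function('y')(s), Mul(-1, Function('B')(Function('a')(3), -656))) = Add(Mul(8, Pow(Add(-7, Pow(Rational(-8797, 244), 2)), -1)), Mul(-1, -303)) = Add(Mul(8, Pow(Add(-7, Rational(77387209, 59536)), -1)), 303) = Add(Mul(8, Pow(Rational(76970457, 59536), -1)), 303) = Add(Mul(8, Rational(59536, 76970457)), 303) = Add(Rational(476288, 76970457), 303) = Rational(23322524759, 76970457)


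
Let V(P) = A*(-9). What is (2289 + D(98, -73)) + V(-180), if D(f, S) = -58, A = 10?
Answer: 2141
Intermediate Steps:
V(P) = -90 (V(P) = 10*(-9) = -90)
(2289 + D(98, -73)) + V(-180) = (2289 - 58) - 90 = 2231 - 90 = 2141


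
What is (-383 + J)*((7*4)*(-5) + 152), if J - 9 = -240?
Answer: -7368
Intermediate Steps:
J = -231 (J = 9 - 240 = -231)
(-383 + J)*((7*4)*(-5) + 152) = (-383 - 231)*((7*4)*(-5) + 152) = -614*(28*(-5) + 152) = -614*(-140 + 152) = -614*12 = -7368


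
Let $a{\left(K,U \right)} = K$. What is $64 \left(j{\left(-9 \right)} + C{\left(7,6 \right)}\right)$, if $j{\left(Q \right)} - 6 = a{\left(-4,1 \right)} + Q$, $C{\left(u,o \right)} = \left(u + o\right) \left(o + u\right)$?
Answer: $10368$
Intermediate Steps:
$C{\left(u,o \right)} = \left(o + u\right)^{2}$ ($C{\left(u,o \right)} = \left(o + u\right) \left(o + u\right) = \left(o + u\right)^{2}$)
$j{\left(Q \right)} = 2 + Q$ ($j{\left(Q \right)} = 6 + \left(-4 + Q\right) = 2 + Q$)
$64 \left(j{\left(-9 \right)} + C{\left(7,6 \right)}\right) = 64 \left(\left(2 - 9\right) + \left(6 + 7\right)^{2}\right) = 64 \left(-7 + 13^{2}\right) = 64 \left(-7 + 169\right) = 64 \cdot 162 = 10368$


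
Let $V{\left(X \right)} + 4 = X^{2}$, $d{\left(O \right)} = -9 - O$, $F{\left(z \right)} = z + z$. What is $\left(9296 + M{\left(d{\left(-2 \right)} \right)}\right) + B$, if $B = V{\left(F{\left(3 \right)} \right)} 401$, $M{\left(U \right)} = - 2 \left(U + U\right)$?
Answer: $22156$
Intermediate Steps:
$F{\left(z \right)} = 2 z$
$M{\left(U \right)} = - 4 U$ ($M{\left(U \right)} = - 2 \cdot 2 U = - 4 U$)
$V{\left(X \right)} = -4 + X^{2}$
$B = 12832$ ($B = \left(-4 + \left(2 \cdot 3\right)^{2}\right) 401 = \left(-4 + 6^{2}\right) 401 = \left(-4 + 36\right) 401 = 32 \cdot 401 = 12832$)
$\left(9296 + M{\left(d{\left(-2 \right)} \right)}\right) + B = \left(9296 - 4 \left(-9 - -2\right)\right) + 12832 = \left(9296 - 4 \left(-9 + 2\right)\right) + 12832 = \left(9296 - -28\right) + 12832 = \left(9296 + 28\right) + 12832 = 9324 + 12832 = 22156$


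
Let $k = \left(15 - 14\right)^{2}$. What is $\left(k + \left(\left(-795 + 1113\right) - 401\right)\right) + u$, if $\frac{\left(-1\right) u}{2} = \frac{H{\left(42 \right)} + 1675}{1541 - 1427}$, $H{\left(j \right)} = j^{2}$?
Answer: $- \frac{427}{3} \approx -142.33$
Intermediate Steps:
$k = 1$ ($k = 1^{2} = 1$)
$u = - \frac{181}{3}$ ($u = - 2 \frac{42^{2} + 1675}{1541 - 1427} = - 2 \frac{1764 + 1675}{114} = - 2 \cdot 3439 \cdot \frac{1}{114} = \left(-2\right) \frac{181}{6} = - \frac{181}{3} \approx -60.333$)
$\left(k + \left(\left(-795 + 1113\right) - 401\right)\right) + u = \left(1 + \left(\left(-795 + 1113\right) - 401\right)\right) - \frac{181}{3} = \left(1 + \left(318 - 401\right)\right) - \frac{181}{3} = \left(1 - 83\right) - \frac{181}{3} = -82 - \frac{181}{3} = - \frac{427}{3}$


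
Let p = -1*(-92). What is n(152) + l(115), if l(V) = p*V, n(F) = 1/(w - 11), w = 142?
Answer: 1385981/131 ≈ 10580.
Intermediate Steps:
n(F) = 1/131 (n(F) = 1/(142 - 11) = 1/131)
p = 92
l(V) = 92*V
n(152) + l(115) = 1/131 + 92*115 = 1/131 + 10580 = 1385981/131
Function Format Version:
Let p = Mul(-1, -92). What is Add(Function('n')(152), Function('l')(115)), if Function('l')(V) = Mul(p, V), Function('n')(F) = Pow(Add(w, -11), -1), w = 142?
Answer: Rational(1385981, 131) ≈ 10580.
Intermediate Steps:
Function('n')(F) = Rational(1, 131) (Function('n')(F) = Pow(Add(142, -11), -1) = Pow(131, -1) = Rational(1, 131))
p = 92
Function('l')(V) = Mul(92, V)
Add(Function('n')(152), Function('l')(115)) = Add(Rational(1, 131), Mul(92, 115)) = Add(Rational(1, 131), 10580) = Rational(1385981, 131)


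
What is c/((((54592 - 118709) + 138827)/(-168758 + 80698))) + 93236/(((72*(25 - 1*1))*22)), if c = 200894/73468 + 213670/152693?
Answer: -43807554400288573/18102970043914464 ≈ -2.4199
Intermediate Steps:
c = 23186507551/5609024662 (c = 200894*(1/73468) + 213670*(1/152693) = 100447/36734 + 213670/152693 = 23186507551/5609024662 ≈ 4.1338)
c/((((54592 - 118709) + 138827)/(-168758 + 80698))) + 93236/(((72*(25 - 1*1))*22)) = 23186507551/(5609024662*((((54592 - 118709) + 138827)/(-168758 + 80698)))) + 93236/(((72*(25 - 1*1))*22)) = 23186507551/(5609024662*(((-64117 + 138827)/(-88060)))) + 93236/(((72*(25 - 1))*22)) = 23186507551/(5609024662*((74710*(-1/88060)))) + 93236/(((72*24)*22)) = 23186507551/(5609024662*(-7471/8806)) + 93236/((1728*22)) = (23186507551/5609024662)*(-8806/7471) + 93236/38016 = -102090192747053/20952511624901 + 93236*(1/38016) = -102090192747053/20952511624901 + 2119/864 = -43807554400288573/18102970043914464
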